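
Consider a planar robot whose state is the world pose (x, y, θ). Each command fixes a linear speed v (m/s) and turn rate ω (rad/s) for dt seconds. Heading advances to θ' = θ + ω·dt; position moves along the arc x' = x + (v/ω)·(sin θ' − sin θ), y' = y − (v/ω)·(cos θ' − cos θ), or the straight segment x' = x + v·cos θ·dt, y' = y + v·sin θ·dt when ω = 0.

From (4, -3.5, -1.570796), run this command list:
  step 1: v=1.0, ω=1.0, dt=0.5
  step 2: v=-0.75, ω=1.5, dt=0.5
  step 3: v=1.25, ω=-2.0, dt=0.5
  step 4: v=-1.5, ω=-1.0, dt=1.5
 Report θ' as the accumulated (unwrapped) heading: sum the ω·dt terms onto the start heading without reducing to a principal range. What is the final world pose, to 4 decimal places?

(5.2302, -2.3886, -2.8208)

step 1: θ'=-1.0708 (R=1.0000) → pose (4.1224, -3.9794, -1.0708)
step 2: θ'=-0.3208 (R=-0.5000) → pose (3.8413, -3.7446, -0.3208)
step 3: θ'=-1.3208 (R=-0.6250) → pose (4.2498, -4.1831, -1.3208)
step 4: θ'=-2.8208 (R=1.5000) → pose (5.2302, -2.3886, -2.8208)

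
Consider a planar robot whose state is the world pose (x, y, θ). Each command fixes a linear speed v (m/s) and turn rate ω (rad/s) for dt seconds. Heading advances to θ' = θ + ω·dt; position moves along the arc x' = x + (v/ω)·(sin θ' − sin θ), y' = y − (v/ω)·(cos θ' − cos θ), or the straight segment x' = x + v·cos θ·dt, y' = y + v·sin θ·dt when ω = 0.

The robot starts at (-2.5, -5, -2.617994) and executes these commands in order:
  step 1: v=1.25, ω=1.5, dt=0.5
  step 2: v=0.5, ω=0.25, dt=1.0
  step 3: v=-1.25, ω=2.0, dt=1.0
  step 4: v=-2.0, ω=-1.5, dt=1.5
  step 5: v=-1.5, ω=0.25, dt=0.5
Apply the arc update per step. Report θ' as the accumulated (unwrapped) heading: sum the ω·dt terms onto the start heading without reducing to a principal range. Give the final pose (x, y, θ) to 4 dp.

step 1: θ'=-1.8680 (R=0.8333) → pose (-2.8801, -5.4777, -1.8680)
step 2: θ'=-1.6180 (R=2.0000) → pose (-2.9656, -5.9690, -1.6180)
step 3: θ'=0.3820 (R=-0.6250) → pose (-3.8229, -5.3595, 0.3820)
step 4: θ'=-1.8680 (R=1.3333) → pose (-5.5948, -3.7319, -1.8680)
step 5: θ'=-1.7430 (R=-6.0000) → pose (-5.4205, -3.0029, -1.7430)

(-5.4205, -3.0029, -1.7430)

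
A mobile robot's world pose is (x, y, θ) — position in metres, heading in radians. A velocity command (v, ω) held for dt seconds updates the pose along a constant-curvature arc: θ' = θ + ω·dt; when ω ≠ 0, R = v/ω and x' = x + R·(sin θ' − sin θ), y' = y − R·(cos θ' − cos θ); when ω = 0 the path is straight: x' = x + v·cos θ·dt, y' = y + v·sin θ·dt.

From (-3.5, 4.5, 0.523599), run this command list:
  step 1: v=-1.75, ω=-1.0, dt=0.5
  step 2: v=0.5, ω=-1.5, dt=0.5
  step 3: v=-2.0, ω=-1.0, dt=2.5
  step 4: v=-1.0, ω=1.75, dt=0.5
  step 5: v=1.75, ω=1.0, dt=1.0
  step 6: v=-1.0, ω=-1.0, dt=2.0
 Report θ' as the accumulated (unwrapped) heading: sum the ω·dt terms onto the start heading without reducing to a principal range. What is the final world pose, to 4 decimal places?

step 1: θ'=0.0236 (R=1.7500) → pose (-4.3337, 4.2660, 0.0236)
step 2: θ'=-0.7264 (R=-0.3333) → pose (-4.1044, 4.1820, -0.7264)
step 3: θ'=-3.2264 (R=2.0000) → pose (-2.6067, 7.6699, -3.2264)
step 4: θ'=-2.3514 (R=-0.5714) → pose (-2.1523, 7.8372, -2.3514)
step 5: θ'=-1.3514 (R=1.7500) → pose (-2.6170, 6.2248, -1.3514)
step 6: θ'=-3.3514 (R=1.0000) → pose (-1.4327, 7.4205, -3.3514)

(-1.4327, 7.4205, -3.3514)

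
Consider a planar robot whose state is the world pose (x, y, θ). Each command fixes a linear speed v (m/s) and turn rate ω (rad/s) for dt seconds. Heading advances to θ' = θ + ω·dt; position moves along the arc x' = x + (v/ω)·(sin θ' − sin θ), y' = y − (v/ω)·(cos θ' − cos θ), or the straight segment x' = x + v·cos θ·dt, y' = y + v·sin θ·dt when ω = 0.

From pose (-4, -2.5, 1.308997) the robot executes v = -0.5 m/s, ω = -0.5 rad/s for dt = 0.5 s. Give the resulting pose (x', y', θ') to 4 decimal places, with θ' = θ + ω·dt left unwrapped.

θ' = 1.3090 + -0.5·0.5 = 1.0590
R = v/ω = -0.5/-0.5 = 1.0000
x' = -4 + 1.0000·(sin 1.0590 − sin 1.3090) = -4.0941
y' = -2.5 − 1.0000·(cos 1.0590 − cos 1.3090) = -2.7309

(-4.0941, -2.7309, 1.0590)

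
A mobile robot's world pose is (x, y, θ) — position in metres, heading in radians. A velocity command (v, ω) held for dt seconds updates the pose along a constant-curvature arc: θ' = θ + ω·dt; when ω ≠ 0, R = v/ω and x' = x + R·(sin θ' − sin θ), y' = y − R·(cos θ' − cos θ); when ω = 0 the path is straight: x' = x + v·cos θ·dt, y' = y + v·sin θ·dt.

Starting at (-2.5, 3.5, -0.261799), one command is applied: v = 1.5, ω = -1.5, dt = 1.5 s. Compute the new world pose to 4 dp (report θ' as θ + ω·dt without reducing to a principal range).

(-2.1698, 1.7259, -2.5118)

θ' = -0.2618 + -1.5·1.5 = -2.5118
R = v/ω = 1.5/-1.5 = -1.0000
x' = -2.5 + -1.0000·(sin -2.5118 − sin -0.2618) = -2.1698
y' = 3.5 − -1.0000·(cos -2.5118 − cos -0.2618) = 1.7259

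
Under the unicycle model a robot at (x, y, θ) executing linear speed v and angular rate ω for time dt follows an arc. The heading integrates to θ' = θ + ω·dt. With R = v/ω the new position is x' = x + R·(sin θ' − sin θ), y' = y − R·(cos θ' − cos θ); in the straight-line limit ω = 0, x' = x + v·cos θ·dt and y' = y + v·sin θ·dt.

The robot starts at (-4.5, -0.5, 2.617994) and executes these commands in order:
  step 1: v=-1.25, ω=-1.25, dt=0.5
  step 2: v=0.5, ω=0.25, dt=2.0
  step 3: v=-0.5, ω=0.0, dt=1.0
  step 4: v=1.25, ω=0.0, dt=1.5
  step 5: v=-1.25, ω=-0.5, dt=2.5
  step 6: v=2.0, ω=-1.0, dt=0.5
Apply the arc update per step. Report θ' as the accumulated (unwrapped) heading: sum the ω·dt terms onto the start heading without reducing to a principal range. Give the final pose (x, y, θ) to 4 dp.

step 1: θ'=1.9930 (R=1.0000) → pose (-4.0878, -0.9563, 1.9930)
step 2: θ'=2.4930 (R=2.0000) → pose (-4.7041, -0.1819, 2.4930)
step 3: θ'=2.4930 (straight) → pose (-4.3056, -0.4840, 2.4930)
step 4: θ'=2.4930 (straight) → pose (-5.7998, 0.6487, 2.4930)
step 5: θ'=1.2430 (R=2.5000) → pose (-4.9431, -2.1486, 1.2430)
step 6: θ'=0.7430 (R=-2.0000) → pose (-4.4026, -1.3196, 0.7430)

(-4.4026, -1.3196, 0.7430)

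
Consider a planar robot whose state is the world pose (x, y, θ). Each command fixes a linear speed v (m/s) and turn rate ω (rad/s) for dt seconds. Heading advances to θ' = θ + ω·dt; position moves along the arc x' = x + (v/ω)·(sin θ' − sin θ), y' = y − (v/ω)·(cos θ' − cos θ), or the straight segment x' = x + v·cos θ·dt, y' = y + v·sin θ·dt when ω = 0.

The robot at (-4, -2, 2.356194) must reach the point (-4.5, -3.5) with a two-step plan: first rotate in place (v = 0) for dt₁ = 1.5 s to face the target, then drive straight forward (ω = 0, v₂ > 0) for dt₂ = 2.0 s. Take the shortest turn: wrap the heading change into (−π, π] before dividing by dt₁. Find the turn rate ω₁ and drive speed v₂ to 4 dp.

heading to target = atan2(-3.5−-2, -4.5−-4) = -1.8925
Δθ = wrap(-1.8925 − 2.3562) = 2.0344; ω₁ = Δθ/dt₁ = 1.3563
distance = √((-4.5−-4)² + (-3.5−-2)²) = 1.5811; v₂ = distance/dt₂ = 0.7906

ω₁ = 1.3563, v₂ = 0.7906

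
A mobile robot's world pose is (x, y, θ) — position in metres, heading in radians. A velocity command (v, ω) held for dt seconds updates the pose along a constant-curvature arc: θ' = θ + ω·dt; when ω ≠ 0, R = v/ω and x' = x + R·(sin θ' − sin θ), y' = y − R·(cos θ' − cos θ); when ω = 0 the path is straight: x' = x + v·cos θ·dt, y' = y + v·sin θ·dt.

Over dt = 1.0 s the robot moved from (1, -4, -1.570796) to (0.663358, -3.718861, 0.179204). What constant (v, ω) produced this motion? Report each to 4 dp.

v = -0.5000, ω = 1.7500

Δθ = 0.179204 − -1.570796 = 1.750000
ω = Δθ/dt = 1.750000/1.0 = 1.7500
R = Δx/(sin θ' − sin θ) = -0.2857
v = R·ω = -0.2857·1.7500 = -0.5000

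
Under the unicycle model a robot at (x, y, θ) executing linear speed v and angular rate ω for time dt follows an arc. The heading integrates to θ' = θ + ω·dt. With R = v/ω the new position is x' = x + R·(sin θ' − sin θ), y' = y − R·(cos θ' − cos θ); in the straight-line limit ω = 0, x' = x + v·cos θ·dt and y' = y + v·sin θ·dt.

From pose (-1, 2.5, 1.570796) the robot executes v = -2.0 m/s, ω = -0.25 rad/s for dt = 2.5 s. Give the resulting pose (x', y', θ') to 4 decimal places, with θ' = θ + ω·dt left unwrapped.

(-2.5123, -2.1808, 0.9458)

θ' = 1.5708 + -0.25·2.5 = 0.9458
R = v/ω = -2.0/-0.25 = 8.0000
x' = -1 + 8.0000·(sin 0.9458 − sin 1.5708) = -2.5123
y' = 2.5 − 8.0000·(cos 0.9458 − cos 1.5708) = -2.1808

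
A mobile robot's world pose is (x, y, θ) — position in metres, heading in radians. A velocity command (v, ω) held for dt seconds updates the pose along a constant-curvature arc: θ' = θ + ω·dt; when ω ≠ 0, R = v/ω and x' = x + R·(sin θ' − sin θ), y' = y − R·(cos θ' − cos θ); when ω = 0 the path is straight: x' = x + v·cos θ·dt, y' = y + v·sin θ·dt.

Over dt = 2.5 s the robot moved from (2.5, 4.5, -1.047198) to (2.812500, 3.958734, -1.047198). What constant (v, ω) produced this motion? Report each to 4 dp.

Δθ = -1.047198 − -1.047198 = 0.000000
ω = Δθ/dt = 0.000000/2.5 = 0.0000
ω = 0 → v = (Δx·cos θ + Δy·sin θ)/dt = 0.2500

v = 0.2500, ω = 0.0000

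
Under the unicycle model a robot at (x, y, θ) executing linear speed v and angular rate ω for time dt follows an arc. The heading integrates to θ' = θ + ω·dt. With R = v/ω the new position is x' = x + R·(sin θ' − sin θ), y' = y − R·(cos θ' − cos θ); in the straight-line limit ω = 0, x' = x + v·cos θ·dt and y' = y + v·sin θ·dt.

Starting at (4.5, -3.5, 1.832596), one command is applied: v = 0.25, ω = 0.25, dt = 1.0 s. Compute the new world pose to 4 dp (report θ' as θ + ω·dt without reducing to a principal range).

θ' = 1.8326 + 0.25·1.0 = 2.0826
R = v/ω = 0.25/0.25 = 1.0000
x' = 4.5 + 1.0000·(sin 2.0826 − sin 1.8326) = 4.4059
y' = -3.5 − 1.0000·(cos 2.0826 − cos 1.8326) = -3.2691

(4.4059, -3.2691, 2.0826)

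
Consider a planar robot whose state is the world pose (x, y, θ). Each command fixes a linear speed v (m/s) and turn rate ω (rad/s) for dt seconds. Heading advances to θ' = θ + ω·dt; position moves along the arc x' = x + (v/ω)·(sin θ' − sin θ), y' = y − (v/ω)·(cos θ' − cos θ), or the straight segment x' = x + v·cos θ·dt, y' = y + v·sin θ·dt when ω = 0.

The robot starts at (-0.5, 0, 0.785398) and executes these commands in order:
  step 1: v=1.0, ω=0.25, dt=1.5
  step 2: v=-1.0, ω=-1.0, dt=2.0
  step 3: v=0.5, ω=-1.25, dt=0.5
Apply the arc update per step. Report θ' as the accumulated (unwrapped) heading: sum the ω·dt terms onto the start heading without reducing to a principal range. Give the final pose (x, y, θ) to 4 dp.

(-1.2219, 0.7390, -1.4646)

step 1: θ'=1.1604 (R=4.0000) → pose (0.3394, 1.2325, 1.1604)
step 2: θ'=-0.8396 (R=1.0000) → pose (-1.3219, 0.9637, -0.8396)
step 3: θ'=-1.4646 (R=-0.4000) → pose (-1.2219, 0.7390, -1.4646)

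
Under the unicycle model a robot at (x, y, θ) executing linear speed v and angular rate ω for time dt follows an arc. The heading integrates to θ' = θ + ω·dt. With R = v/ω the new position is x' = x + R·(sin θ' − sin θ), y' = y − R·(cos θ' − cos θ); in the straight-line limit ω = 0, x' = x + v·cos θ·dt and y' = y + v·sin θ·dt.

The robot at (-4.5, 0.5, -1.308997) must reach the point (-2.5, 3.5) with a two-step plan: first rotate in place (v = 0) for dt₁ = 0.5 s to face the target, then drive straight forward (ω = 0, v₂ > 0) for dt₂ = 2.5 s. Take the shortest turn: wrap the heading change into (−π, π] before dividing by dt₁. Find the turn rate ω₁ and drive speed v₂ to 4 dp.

ω₁ = 4.5836, v₂ = 1.4422

heading to target = atan2(3.5−0.5, -2.5−-4.5) = 0.9828
Δθ = wrap(0.9828 − -1.3090) = 2.2918; ω₁ = Δθ/dt₁ = 4.5836
distance = √((-2.5−-4.5)² + (3.5−0.5)²) = 3.6056; v₂ = distance/dt₂ = 1.4422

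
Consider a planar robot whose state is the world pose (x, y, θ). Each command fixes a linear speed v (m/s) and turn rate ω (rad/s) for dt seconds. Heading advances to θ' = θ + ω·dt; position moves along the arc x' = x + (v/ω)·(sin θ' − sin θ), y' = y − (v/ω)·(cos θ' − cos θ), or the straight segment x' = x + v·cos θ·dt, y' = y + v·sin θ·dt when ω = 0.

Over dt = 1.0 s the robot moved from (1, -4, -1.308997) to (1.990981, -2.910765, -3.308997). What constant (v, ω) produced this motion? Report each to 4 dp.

v = -1.7500, ω = -2.0000

Δθ = -3.308997 − -1.308997 = -2.000000
ω = Δθ/dt = -2.000000/1.0 = -2.0000
R = −Δy/(cos θ' − cos θ) = 0.8750
v = R·ω = 0.8750·-2.0000 = -1.7500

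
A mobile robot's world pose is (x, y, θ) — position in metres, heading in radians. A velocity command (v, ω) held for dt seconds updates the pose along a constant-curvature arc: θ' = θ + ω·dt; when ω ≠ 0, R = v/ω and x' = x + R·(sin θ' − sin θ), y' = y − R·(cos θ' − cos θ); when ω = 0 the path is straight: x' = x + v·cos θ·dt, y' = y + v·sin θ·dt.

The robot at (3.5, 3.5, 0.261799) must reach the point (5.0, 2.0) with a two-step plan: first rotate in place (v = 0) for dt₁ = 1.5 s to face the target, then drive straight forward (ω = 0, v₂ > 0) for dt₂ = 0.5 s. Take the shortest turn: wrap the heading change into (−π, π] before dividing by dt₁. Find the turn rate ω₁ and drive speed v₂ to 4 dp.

ω₁ = -0.6981, v₂ = 4.2426

heading to target = atan2(2−3.5, 5−3.5) = -0.7854
Δθ = wrap(-0.7854 − 0.2618) = -1.0472; ω₁ = Δθ/dt₁ = -0.6981
distance = √((5−3.5)² + (2−3.5)²) = 2.1213; v₂ = distance/dt₂ = 4.2426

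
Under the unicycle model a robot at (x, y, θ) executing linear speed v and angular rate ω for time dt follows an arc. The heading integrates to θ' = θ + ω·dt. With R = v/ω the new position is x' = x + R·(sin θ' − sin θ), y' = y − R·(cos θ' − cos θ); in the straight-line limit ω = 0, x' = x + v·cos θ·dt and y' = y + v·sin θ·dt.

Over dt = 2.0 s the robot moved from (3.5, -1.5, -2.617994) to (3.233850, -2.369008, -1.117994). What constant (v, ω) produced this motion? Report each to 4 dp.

Δθ = -1.117994 − -2.617994 = 1.500000
ω = Δθ/dt = 1.500000/2.0 = 0.7500
R = −Δy/(cos θ' − cos θ) = 0.6667
v = R·ω = 0.6667·0.7500 = 0.5000

v = 0.5000, ω = 0.7500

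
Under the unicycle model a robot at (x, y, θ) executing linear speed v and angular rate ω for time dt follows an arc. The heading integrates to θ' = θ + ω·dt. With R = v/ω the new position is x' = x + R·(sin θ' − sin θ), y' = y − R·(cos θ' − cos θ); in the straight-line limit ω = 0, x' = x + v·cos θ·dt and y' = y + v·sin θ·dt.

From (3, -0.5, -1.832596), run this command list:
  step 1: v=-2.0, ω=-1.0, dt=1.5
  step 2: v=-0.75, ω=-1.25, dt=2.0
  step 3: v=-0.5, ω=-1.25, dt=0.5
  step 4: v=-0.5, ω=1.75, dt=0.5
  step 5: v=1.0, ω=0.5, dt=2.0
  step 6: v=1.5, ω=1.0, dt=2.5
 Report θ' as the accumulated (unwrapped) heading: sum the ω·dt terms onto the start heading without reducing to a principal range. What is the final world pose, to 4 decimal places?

step 1: θ'=-3.3326 (R=2.0000) → pose (5.3115, 0.9460, -3.3326)
step 2: θ'=-5.8326 (R=0.6000) → pose (5.4589, -0.1832, -5.8326)
step 3: θ'=-6.4576 (R=0.4000) → pose (5.2153, -0.2171, -6.4576)
step 4: θ'=-5.5826 (R=-0.2857) → pose (4.9816, -0.2800, -5.5826)
step 5: θ'=-4.5826 (R=2.0000) → pose (5.6754, 1.5078, -4.5826)
step 6: θ'=-2.0826 (R=1.5000) → pose (2.8802, 2.0482, -2.0826)

(2.8802, 2.0482, -2.0826)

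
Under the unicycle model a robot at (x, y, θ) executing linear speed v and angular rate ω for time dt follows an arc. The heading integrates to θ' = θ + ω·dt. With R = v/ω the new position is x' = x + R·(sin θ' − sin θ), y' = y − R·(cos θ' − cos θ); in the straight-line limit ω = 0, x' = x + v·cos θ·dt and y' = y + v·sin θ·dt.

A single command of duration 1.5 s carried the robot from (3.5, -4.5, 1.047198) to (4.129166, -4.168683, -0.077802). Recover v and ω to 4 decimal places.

Δθ = -0.077802 − 1.047198 = -1.125000
ω = Δθ/dt = -1.125000/1.5 = -0.7500
R = Δx/(sin θ' − sin θ) = -0.6667
v = R·ω = -0.6667·-0.7500 = 0.5000

v = 0.5000, ω = -0.7500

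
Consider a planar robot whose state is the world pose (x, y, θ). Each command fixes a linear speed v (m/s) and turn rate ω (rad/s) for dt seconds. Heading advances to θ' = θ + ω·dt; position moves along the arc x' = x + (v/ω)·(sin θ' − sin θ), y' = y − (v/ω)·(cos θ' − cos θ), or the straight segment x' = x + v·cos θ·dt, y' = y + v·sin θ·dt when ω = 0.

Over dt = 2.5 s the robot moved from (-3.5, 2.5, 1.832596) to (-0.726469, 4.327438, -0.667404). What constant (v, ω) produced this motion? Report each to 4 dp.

v = 1.7500, ω = -1.0000

Δθ = -0.667404 − 1.832596 = -2.500000
ω = Δθ/dt = -2.500000/2.5 = -1.0000
R = Δx/(sin θ' − sin θ) = -1.7500
v = R·ω = -1.7500·-1.0000 = 1.7500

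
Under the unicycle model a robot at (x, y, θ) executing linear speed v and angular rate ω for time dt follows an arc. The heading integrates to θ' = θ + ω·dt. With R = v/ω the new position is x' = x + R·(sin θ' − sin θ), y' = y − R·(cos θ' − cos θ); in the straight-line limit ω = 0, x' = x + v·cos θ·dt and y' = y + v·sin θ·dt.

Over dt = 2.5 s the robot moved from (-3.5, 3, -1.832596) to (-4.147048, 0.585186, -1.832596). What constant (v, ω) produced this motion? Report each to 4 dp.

v = 1.0000, ω = 0.0000

Δθ = -1.832596 − -1.832596 = 0.000000
ω = Δθ/dt = 0.000000/2.5 = 0.0000
ω = 0 → v = (Δx·cos θ + Δy·sin θ)/dt = 1.0000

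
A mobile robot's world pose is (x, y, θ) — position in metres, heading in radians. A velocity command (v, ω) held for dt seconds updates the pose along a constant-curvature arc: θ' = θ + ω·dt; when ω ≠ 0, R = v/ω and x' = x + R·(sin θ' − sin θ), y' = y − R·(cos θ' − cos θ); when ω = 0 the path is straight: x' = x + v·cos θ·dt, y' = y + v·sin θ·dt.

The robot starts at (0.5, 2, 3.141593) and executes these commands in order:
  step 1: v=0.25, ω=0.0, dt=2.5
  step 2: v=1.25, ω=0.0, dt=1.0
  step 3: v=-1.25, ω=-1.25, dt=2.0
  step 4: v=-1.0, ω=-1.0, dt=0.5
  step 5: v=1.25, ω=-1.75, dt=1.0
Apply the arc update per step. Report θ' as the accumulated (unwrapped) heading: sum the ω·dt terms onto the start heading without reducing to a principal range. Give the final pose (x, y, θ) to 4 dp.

step 1: θ'=3.1416 (straight) → pose (-0.1250, 2.0000, 3.1416)
step 2: θ'=3.1416 (straight) → pose (-1.3750, 2.0000, 3.1416)
step 3: θ'=0.6416 (R=1.0000) → pose (-0.7765, 0.1989, 0.6416)
step 4: θ'=0.1416 (R=1.0000) → pose (-1.2339, 0.0100, 0.1416)
step 5: θ'=-1.6084 (R=-0.7143) → pose (-0.4193, -0.7240, -1.6084)

(-0.4193, -0.7240, -1.6084)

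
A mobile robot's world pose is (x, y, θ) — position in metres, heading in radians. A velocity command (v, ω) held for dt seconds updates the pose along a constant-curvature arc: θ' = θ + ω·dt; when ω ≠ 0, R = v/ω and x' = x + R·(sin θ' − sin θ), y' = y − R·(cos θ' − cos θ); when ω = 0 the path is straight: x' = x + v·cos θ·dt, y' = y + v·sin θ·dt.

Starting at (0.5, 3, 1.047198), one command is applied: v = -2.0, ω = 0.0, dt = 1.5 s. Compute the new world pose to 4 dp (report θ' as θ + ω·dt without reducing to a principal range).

(-1.0000, 0.4019, 1.0472)

θ' = 1.0472 + 0.0·1.5 = 1.0472
ω = 0 → straight: x' = 0.5 + -2.0·cos(1.0472)·1.5 = -1.0000
y' = 3 + -2.0·sin(1.0472)·1.5 = 0.4019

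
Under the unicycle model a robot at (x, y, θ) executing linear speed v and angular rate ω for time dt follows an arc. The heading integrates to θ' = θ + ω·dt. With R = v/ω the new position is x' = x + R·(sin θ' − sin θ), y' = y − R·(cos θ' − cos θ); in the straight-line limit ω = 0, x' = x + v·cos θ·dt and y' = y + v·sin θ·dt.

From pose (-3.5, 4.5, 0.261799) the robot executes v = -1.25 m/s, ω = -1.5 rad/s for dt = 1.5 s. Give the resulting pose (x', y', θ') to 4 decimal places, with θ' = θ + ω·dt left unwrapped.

θ' = 0.2618 + -1.5·1.5 = -1.9882
R = v/ω = -1.25/-1.5 = 0.8333
x' = -3.5 + 0.8333·(sin -1.9882 − sin 0.2618) = -4.4775
y' = 4.5 − 0.8333·(cos -1.9882 − cos 0.2618) = 5.6428

(-4.4775, 5.6428, -1.9882)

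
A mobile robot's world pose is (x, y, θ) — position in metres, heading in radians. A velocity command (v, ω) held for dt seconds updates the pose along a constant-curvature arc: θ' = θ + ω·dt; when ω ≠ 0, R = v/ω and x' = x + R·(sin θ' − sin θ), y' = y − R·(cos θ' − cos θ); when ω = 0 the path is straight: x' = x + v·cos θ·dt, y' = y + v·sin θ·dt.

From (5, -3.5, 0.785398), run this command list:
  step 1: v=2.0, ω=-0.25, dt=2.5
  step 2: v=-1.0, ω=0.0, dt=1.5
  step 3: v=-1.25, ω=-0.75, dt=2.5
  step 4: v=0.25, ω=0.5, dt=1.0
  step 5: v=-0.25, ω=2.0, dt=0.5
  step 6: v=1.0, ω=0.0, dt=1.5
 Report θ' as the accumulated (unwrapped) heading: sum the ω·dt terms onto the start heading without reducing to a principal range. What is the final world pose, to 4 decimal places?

step 1: θ'=0.1604 (R=-8.0000) → pose (9.3792, -1.2595, 0.1604)
step 2: θ'=0.1604 (straight) → pose (7.8984, -1.4991, 0.1604)
step 3: θ'=-1.7146 (R=1.6667) → pose (5.9828, 0.3850, -1.7146)
step 4: θ'=-1.2146 (R=0.5000) → pose (6.0090, 0.1390, -1.2146)
step 5: θ'=-0.2146 (R=-0.1250) → pose (5.9185, 0.2175, -0.2146)
step 6: θ'=-0.2146 (straight) → pose (7.3841, -0.1019, -0.2146)

(7.3841, -0.1019, -0.2146)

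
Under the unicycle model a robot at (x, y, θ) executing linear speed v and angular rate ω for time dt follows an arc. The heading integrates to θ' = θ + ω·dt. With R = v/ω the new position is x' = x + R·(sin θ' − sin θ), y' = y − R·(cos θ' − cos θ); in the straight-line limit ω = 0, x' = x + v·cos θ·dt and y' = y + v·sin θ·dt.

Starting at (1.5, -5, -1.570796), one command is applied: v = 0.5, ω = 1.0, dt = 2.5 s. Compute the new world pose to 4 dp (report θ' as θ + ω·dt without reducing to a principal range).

θ' = -1.5708 + 1.0·2.5 = 0.9292
R = v/ω = 0.5/1.0 = 0.5000
x' = 1.5 + 0.5000·(sin 0.9292 − sin -1.5708) = 2.4006
y' = -5 − 0.5000·(cos 0.9292 − cos -1.5708) = -5.2992

(2.4006, -5.2992, 0.9292)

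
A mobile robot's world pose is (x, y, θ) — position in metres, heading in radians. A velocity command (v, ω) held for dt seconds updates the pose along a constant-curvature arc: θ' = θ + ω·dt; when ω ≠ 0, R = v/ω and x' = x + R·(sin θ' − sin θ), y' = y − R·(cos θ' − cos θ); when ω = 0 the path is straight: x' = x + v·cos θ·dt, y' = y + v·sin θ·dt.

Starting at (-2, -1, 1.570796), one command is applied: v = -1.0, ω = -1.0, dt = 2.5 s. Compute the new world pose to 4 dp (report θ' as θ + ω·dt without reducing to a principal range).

(-3.8011, -1.5985, -0.9292)

θ' = 1.5708 + -1.0·2.5 = -0.9292
R = v/ω = -1.0/-1.0 = 1.0000
x' = -2 + 1.0000·(sin -0.9292 − sin 1.5708) = -3.8011
y' = -1 − 1.0000·(cos -0.9292 − cos 1.5708) = -1.5985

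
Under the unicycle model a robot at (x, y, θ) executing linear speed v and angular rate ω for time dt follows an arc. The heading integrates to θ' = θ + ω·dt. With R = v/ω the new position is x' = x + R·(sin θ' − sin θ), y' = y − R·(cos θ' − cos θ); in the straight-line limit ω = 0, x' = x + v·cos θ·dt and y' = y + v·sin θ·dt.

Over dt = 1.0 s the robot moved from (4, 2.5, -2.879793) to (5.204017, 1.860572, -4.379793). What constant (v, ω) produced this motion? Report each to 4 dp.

Δθ = -4.379793 − -2.879793 = -1.500000
ω = Δθ/dt = -1.500000/1.0 = -1.5000
R = Δx/(sin θ' − sin θ) = 1.0000
v = R·ω = 1.0000·-1.5000 = -1.5000

v = -1.5000, ω = -1.5000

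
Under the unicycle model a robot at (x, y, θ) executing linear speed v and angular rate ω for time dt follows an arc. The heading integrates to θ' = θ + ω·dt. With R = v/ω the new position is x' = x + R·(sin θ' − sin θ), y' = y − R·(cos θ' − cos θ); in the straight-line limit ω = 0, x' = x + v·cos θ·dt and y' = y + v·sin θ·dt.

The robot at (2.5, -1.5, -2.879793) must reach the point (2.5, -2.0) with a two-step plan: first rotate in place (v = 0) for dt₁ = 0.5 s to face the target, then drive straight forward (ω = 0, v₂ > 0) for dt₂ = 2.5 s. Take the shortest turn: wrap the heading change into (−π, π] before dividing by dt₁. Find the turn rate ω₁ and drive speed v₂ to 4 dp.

ω₁ = 2.6180, v₂ = 0.2000

heading to target = atan2(-2−-1.5, 2.5−2.5) = -1.5708
Δθ = wrap(-1.5708 − -2.8798) = 1.3090; ω₁ = Δθ/dt₁ = 2.6180
distance = √((2.5−2.5)² + (-2−-1.5)²) = 0.5000; v₂ = distance/dt₂ = 0.2000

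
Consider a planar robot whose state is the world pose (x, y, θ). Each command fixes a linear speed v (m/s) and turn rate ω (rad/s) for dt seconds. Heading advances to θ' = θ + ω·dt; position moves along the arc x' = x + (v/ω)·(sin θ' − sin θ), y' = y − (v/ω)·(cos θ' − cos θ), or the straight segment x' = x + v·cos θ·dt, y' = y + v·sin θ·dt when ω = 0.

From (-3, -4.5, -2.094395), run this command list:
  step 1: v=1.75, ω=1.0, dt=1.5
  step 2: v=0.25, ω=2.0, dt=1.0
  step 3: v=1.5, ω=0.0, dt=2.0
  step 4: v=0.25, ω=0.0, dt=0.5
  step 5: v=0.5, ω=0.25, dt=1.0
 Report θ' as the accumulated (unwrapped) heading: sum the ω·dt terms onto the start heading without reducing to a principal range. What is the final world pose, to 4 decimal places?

step 1: θ'=-0.5944 (R=1.7500) → pose (-2.4645, -6.8249, -0.5944)
step 2: θ'=1.4056 (R=0.1250) → pose (-2.2712, -6.7418, 1.4056)
step 3: θ'=1.4056 (straight) → pose (-1.7778, -3.7827, 1.4056)
step 4: θ'=1.4056 (straight) → pose (-1.7573, -3.6594, 1.4056)
step 5: θ'=1.6556 (R=2.0000) → pose (-1.7373, -3.1611, 1.6556)

(-1.7373, -3.1611, 1.6556)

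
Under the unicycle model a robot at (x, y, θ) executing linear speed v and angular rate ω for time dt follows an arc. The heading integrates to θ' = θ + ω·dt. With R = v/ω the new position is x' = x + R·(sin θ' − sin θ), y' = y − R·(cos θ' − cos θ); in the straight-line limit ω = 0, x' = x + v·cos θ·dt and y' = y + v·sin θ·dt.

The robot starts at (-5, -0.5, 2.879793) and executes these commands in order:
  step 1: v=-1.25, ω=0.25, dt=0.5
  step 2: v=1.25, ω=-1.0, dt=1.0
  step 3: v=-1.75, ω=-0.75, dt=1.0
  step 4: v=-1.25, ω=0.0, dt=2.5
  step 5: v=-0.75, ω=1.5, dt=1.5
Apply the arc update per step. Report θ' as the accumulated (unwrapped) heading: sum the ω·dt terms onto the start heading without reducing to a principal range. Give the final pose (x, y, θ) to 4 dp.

(-5.5689, -5.2103, 3.5048)

step 1: θ'=3.0048 (R=-5.0000) → pose (-4.3878, -0.6237, 3.0048)
step 2: θ'=2.0048 (R=-1.2500) → pose (-5.3514, 0.0890, 2.0048)
step 3: θ'=1.2548 (R=2.3333) → pose (-5.2506, -1.6173, 1.2548)
step 4: θ'=1.2548 (straight) → pose (-6.2218, -4.5875, 1.2548)
step 5: θ'=3.5048 (R=-0.5000) → pose (-5.5689, -5.2103, 3.5048)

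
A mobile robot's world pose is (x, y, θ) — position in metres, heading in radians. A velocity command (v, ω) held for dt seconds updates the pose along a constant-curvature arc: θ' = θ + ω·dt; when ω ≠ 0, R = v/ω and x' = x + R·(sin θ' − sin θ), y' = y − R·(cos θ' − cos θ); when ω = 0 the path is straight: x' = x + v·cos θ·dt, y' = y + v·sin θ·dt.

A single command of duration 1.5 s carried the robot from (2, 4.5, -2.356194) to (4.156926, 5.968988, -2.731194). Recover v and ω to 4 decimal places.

v = -1.7500, ω = -0.2500

Δθ = -2.731194 − -2.356194 = -0.375000
ω = Δθ/dt = -0.375000/1.5 = -0.2500
R = Δx/(sin θ' − sin θ) = 7.0000
v = R·ω = 7.0000·-0.2500 = -1.7500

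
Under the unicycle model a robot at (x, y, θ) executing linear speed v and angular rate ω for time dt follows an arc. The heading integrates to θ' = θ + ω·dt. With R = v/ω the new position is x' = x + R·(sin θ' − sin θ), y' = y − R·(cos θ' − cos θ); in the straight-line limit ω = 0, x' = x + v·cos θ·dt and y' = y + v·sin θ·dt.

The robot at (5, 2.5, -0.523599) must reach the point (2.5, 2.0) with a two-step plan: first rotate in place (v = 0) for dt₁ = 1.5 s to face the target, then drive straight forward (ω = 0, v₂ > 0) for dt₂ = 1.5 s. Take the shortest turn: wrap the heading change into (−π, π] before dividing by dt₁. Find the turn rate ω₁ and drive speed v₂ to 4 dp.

ω₁ = -1.6137, v₂ = 1.6997

heading to target = atan2(2−2.5, 2.5−5) = -2.9442
Δθ = wrap(-2.9442 − -0.5236) = -2.4206; ω₁ = Δθ/dt₁ = -1.6137
distance = √((2.5−5)² + (2−2.5)²) = 2.5495; v₂ = distance/dt₂ = 1.6997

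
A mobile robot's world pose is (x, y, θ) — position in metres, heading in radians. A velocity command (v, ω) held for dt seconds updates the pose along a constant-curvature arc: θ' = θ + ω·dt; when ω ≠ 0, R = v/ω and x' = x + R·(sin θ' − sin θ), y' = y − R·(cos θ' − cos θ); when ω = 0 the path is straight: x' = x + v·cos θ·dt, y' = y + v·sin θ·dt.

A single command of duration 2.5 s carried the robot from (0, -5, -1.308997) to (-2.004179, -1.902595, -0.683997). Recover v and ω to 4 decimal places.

v = -1.5000, ω = 0.2500

Δθ = -0.683997 − -1.308997 = 0.625000
ω = Δθ/dt = 0.625000/2.5 = 0.2500
R = −Δy/(cos θ' − cos θ) = -6.0000
v = R·ω = -6.0000·0.2500 = -1.5000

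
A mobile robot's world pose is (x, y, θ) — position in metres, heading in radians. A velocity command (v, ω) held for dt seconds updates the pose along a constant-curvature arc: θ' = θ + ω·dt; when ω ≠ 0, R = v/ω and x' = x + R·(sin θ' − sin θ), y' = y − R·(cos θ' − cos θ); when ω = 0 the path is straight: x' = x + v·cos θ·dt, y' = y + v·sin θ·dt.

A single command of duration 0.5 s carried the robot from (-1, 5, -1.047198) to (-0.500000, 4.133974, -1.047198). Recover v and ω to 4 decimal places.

Δθ = -1.047198 − -1.047198 = 0.000000
ω = Δθ/dt = 0.000000/0.5 = 0.0000
ω = 0 → v = (Δx·cos θ + Δy·sin θ)/dt = 2.0000

v = 2.0000, ω = 0.0000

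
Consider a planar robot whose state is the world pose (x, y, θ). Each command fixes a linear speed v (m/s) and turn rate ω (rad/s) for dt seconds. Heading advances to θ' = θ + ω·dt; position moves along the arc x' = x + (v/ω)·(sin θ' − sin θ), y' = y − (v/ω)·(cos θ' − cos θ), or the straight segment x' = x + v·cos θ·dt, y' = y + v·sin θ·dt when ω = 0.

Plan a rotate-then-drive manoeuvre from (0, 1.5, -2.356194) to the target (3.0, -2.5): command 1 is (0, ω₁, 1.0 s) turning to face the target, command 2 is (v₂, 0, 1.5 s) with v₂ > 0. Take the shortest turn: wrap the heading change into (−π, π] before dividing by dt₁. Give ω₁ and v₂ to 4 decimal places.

heading to target = atan2(-2.5−1.5, 3−0) = -0.9273
Δθ = wrap(-0.9273 − -2.3562) = 1.4289; ω₁ = Δθ/dt₁ = 1.4289
distance = √((3−0)² + (-2.5−1.5)²) = 5.0000; v₂ = distance/dt₂ = 3.3333

ω₁ = 1.4289, v₂ = 3.3333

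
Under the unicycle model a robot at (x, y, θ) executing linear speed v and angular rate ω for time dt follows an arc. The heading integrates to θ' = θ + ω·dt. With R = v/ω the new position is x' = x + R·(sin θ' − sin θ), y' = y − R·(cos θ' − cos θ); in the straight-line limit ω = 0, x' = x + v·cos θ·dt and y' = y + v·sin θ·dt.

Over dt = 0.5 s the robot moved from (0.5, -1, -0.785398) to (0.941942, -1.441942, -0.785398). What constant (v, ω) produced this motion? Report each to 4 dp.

v = 1.2500, ω = 0.0000

Δθ = -0.785398 − -0.785398 = 0.000000
ω = Δθ/dt = 0.000000/0.5 = 0.0000
ω = 0 → v = (Δx·cos θ + Δy·sin θ)/dt = 1.2500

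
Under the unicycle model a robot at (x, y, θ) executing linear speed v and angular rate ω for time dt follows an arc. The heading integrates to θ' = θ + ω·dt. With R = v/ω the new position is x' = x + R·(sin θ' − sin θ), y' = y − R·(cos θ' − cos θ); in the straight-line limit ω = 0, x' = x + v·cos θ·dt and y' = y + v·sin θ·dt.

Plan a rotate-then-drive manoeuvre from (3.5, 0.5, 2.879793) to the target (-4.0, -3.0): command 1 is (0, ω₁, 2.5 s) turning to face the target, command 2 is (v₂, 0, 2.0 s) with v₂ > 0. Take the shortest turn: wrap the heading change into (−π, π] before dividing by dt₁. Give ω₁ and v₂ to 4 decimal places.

heading to target = atan2(-3−0.5, -4−3.5) = -2.7050
Δθ = wrap(-2.7050 − 2.8798) = 0.6984; ω₁ = Δθ/dt₁ = 0.2794
distance = √((-4−3.5)² + (-3−0.5)²) = 8.2765; v₂ = distance/dt₂ = 4.1382

ω₁ = 0.2794, v₂ = 4.1382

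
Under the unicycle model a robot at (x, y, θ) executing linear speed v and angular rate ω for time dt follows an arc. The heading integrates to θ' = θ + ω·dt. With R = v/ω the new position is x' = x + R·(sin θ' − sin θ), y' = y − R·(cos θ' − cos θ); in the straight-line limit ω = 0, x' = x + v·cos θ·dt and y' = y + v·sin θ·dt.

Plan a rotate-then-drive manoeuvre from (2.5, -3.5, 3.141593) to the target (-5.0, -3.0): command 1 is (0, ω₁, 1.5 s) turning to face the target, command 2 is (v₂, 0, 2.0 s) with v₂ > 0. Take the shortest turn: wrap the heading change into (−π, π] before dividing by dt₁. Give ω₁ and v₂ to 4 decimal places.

ω₁ = -0.0444, v₂ = 3.7583

heading to target = atan2(-3−-3.5, -5−2.5) = 3.0750
Δθ = wrap(3.0750 − 3.1416) = -0.0666; ω₁ = Δθ/dt₁ = -0.0444
distance = √((-5−2.5)² + (-3−-3.5)²) = 7.5166; v₂ = distance/dt₂ = 3.7583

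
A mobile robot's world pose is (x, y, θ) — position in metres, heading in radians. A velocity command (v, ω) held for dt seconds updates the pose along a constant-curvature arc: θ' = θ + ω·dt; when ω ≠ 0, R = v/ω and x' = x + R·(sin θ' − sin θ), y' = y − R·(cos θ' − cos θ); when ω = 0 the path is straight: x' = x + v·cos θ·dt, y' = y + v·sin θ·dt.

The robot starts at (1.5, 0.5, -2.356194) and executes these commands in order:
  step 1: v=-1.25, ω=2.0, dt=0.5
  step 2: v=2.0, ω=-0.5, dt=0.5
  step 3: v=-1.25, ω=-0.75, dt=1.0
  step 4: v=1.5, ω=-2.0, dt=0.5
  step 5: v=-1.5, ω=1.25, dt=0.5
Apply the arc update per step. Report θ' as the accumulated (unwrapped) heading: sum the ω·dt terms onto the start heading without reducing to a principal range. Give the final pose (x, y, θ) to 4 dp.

(2.2894, 1.0708, -2.7312)

step 1: θ'=-1.3562 (R=-0.6250) → pose (1.6687, 1.0750, -1.3562)
step 2: θ'=-1.6062 (R=-4.0000) → pose (1.7580, 0.0816, -1.6062)
step 3: θ'=-2.3562 (R=1.6667) → pose (2.2451, 1.2012, -2.3562)
step 4: θ'=-3.3562 (R=-0.7500) → pose (1.5550, 0.9987, -3.3562)
step 5: θ'=-2.7312 (R=-1.2000) → pose (2.2894, 1.0708, -2.7312)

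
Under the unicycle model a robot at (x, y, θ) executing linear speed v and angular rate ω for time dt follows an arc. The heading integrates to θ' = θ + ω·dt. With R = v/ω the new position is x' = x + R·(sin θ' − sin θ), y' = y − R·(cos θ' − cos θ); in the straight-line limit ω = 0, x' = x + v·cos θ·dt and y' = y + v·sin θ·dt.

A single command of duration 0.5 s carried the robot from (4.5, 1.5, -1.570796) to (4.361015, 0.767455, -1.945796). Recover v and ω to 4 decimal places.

v = 1.5000, ω = -0.7500

Δθ = -1.945796 − -1.570796 = -0.375000
ω = Δθ/dt = -0.375000/0.5 = -0.7500
R = −Δy/(cos θ' − cos θ) = -2.0000
v = R·ω = -2.0000·-0.7500 = 1.5000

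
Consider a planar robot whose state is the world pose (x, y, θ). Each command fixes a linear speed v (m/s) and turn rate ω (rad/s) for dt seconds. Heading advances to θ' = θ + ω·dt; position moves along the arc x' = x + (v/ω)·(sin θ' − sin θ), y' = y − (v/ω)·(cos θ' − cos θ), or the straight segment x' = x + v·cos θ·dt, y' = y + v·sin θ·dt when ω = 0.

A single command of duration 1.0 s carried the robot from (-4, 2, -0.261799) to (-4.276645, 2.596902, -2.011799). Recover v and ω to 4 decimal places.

v = -0.7500, ω = -1.7500

Δθ = -2.011799 − -0.261799 = -1.750000
ω = Δθ/dt = -1.750000/1.0 = -1.7500
R = −Δy/(cos θ' − cos θ) = 0.4286
v = R·ω = 0.4286·-1.7500 = -0.7500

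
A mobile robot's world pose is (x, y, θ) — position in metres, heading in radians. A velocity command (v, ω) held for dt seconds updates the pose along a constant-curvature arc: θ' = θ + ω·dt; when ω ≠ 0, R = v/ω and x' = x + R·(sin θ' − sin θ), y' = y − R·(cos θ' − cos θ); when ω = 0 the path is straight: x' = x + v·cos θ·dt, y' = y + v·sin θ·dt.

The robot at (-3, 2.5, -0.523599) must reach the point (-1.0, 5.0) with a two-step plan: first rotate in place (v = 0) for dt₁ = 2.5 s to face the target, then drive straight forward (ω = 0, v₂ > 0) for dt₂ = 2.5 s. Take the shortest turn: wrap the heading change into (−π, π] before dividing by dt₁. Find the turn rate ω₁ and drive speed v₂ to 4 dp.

heading to target = atan2(5−2.5, -1−-3) = 0.8961
Δθ = wrap(0.8961 − -0.5236) = 1.4197; ω₁ = Δθ/dt₁ = 0.5679
distance = √((-1−-3)² + (5−2.5)²) = 3.2016; v₂ = distance/dt₂ = 1.2806

ω₁ = 0.5679, v₂ = 1.2806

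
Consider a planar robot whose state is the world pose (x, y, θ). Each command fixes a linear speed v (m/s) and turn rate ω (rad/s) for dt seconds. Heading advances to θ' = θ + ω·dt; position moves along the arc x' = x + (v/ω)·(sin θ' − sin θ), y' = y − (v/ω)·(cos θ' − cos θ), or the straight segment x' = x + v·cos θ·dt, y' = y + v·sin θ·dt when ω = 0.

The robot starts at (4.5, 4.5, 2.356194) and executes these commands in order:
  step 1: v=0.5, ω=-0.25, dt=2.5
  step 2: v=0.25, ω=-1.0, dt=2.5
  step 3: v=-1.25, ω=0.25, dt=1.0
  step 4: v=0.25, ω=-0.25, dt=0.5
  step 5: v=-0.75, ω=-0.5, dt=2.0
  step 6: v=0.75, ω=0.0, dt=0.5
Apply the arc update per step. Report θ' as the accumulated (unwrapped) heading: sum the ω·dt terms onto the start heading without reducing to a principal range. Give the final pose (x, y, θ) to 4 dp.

step 1: θ'=1.7312 (R=-2.0000) → pose (3.9399, 5.5948, 1.7312)
step 2: θ'=-0.7688 (R=-0.2500) → pose (4.3605, 5.8144, -0.7688)
step 3: θ'=-0.5188 (R=-5.0000) → pose (3.3633, 6.5628, -0.5188)
step 4: θ'=-0.6438 (R=-1.0000) → pose (3.4677, 6.4942, -0.6438)
step 5: θ'=-1.6438 (R=1.5000) → pose (2.8721, 7.8033, -1.6438)
step 6: θ'=-1.6438 (straight) → pose (2.8447, 7.4293, -1.6438)

(2.8447, 7.4293, -1.6438)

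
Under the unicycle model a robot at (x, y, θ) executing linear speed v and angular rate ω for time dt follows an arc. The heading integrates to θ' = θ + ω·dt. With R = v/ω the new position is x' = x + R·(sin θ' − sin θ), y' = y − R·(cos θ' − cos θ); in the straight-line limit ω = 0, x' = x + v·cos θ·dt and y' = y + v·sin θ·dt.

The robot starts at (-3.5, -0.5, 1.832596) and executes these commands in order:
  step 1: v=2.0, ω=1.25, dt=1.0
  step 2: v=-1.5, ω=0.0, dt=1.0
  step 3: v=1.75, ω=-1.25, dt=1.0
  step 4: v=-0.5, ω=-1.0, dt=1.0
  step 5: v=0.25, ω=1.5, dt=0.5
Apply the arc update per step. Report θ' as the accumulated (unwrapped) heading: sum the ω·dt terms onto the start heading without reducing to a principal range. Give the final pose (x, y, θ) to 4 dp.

step 1: θ'=3.0826 (R=1.6000) → pose (-4.9511, 0.6831, 3.0826)
step 2: θ'=3.0826 (straight) → pose (-3.4538, 0.5947, 3.0826)
step 3: θ'=1.8326 (R=-1.4000) → pose (-4.7235, 1.6299, 1.8326)
step 4: θ'=0.8326 (R=0.5000) → pose (-4.8366, 1.1640, 0.8326)
step 5: θ'=1.5826 (R=0.1667) → pose (-4.7932, 1.2781, 1.5826)

(-4.7932, 1.2781, 1.5826)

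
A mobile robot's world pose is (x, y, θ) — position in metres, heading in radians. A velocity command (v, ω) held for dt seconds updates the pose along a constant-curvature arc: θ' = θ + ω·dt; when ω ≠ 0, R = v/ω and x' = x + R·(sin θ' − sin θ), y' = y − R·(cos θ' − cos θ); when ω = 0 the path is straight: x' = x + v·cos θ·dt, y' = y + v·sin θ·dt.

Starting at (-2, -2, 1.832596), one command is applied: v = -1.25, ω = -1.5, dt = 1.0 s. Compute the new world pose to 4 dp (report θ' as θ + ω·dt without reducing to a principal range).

θ' = 1.8326 + -1.5·1.0 = 0.3326
R = v/ω = -1.25/-1.5 = 0.8333
x' = -2 + 0.8333·(sin 0.3326 − sin 1.8326) = -2.5329
y' = -2 − 0.8333·(cos 0.3326 − cos 1.8326) = -3.0033

(-2.5329, -3.0033, 0.3326)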